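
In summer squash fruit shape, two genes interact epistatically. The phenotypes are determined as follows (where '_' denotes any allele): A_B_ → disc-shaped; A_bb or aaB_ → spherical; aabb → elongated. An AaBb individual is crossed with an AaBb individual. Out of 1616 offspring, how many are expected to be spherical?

Cross: AaBb × AaBb — consider each gene separately:
A gene: Aa × Aa → 1 AA, 2 Aa, 1 aa → 3 A_ : 1 aa (out of 4)
B gene: Bb × Bb → 1 BB, 2 Bb, 1 bb → 3 B_ : 1 bb (out of 4)
Genotype classes (out of 4 × 4 = 16): A_B_ = 3×3 = 9; A_bb = 3×1 = 3; aaB_ = 1×3 = 3; aabb = 1×1 = 1
Apply the phenotype rules: A_B_ (9) → disc-shaped; A_bb (3) + aaB_ (3) → spherical; aabb (1) → elongated
Phenotype counts (out of 16): 9 disc-shaped, 6 spherical, 1 elongated
spherical: 6 out of 16 → fraction 3/8
Expected count = 3/8 × 1616 = 606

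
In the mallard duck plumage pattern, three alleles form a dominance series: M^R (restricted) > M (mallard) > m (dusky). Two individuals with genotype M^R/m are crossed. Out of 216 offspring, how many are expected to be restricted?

Cross: M^R/m × M^R/m
Allele dominance: M^R > M > m
Offspring genotypes: 1 M^R/M^R, 2 M^R/m, 1 m/m
Phenotype counts: 3 restricted, 1 dusky
restricted: 3 out of 4 → fraction 3/4
Expected count = 3/4 × 216 = 162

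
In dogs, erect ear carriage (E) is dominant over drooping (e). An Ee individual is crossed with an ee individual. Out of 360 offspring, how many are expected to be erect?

Punnett square for Ee × ee:
Offspring genotypes: 2 Ee, 2 ee
erect: 2, drooping: 2
erect: 2 out of 4 → fraction 1/2
Expected count = 1/2 × 360 = 180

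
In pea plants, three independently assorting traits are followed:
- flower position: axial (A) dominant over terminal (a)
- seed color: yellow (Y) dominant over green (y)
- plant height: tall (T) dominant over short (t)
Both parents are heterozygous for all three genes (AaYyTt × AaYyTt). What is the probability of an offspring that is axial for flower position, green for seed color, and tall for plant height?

Trihybrid cross: AaYyTt × AaYyTt
Each trait segregates independently with a 3:1 phenotypic ratio, so each gene contributes 3/4 (dominant) or 1/4 (recessive).
Target: axial (flower position), green (seed color), tall (plant height)
Probability = product of independent per-trait probabilities
= 3/4 × 1/4 × 3/4 = 9/64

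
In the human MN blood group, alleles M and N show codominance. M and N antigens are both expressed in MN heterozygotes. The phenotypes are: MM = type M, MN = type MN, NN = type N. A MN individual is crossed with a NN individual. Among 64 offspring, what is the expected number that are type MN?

Punnett square for MN × NN:
Offspring genotypes: 2 MN, 2 NN
Phenotype counts: 2 type MN, 2 type N
type MN: 2 out of 4 → fraction 1/2
Expected count = 1/2 × 64 = 32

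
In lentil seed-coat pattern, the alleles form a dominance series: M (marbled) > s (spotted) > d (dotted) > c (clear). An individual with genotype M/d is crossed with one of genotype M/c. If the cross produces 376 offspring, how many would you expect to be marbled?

Cross: M/d × M/c
Allele dominance: M > s > d > c
Offspring genotypes: 1 M/M, 1 M/c, 1 M/d, 1 d/c
Phenotype counts: 3 marbled, 1 dotted
marbled: 3 out of 4 → fraction 3/4
Expected count = 3/4 × 376 = 282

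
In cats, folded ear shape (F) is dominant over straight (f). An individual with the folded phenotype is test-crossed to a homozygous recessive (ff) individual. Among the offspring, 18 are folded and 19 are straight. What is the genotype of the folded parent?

Test cross: ? × ff
Offspring: 18 folded, 19 straight — approximately 1:1.
A 1:1 ratio in a test cross indicates the unknown parent is heterozygous (Ff).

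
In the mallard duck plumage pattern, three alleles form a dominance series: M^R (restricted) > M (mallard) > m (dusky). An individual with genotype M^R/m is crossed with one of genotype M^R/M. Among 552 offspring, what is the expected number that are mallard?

Cross: M^R/m × M^R/M
Allele dominance: M^R > M > m
Offspring genotypes: 1 M^R/M^R, 1 M^R/M, 1 M^R/m, 1 M/m
Phenotype counts: 3 restricted, 1 mallard
mallard: 1 out of 4 → fraction 1/4
Expected count = 1/4 × 552 = 138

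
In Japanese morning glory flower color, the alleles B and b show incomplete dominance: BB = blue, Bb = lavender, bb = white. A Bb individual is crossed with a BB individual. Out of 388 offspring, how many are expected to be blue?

Punnett square for Bb × BB:
Offspring genotypes: 2 BB, 2 Bb
Phenotype counts: 2 blue, 2 lavender
blue: 2 out of 4 → fraction 1/2
Expected count = 1/2 × 388 = 194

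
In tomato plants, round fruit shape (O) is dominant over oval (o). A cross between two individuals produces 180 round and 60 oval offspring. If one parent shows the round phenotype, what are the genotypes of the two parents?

Observed offspring: 180 round, 60 oval
The observed ratio simplifies to 3:1. Oval (oo) offspring appear, so each parent must contribute one o allele. The parent stated to show round carries O, so it is Oo. The other parent is then either Oo or oo: Oo × oo would give a 1:1 split, whereas Oo × Oo gives 3:1 — matching the data. So both parents are heterozygous (Oo × Oo).
Parent genotypes: Oo × Oo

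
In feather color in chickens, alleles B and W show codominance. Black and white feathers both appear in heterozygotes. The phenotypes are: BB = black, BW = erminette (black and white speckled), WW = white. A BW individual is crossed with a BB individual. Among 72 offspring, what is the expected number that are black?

Punnett square for BW × BB:
Offspring genotypes: 2 BB, 2 BW
Phenotype counts: 2 black, 2 erminette (black and white speckled)
black: 2 out of 4 → fraction 1/2
Expected count = 1/2 × 72 = 36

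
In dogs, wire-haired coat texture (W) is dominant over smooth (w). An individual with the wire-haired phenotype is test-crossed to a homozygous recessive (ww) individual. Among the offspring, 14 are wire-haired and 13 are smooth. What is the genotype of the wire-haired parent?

Test cross: ? × ww
Offspring: 14 wire-haired, 13 smooth — approximately 1:1.
A 1:1 ratio in a test cross indicates the unknown parent is heterozygous (Ww).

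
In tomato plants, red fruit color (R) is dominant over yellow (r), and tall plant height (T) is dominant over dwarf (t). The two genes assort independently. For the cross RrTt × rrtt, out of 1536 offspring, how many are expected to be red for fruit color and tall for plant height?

Dihybrid cross RrTt × rrtt — consider each gene separately:
fruit color: Rr × rr → 2 Rr, 2 rr → 2 R_ : 2 rr (out of 4)
plant height: Tt × tt → 2 Tt, 2 tt → 2 T_ : 2 tt (out of 4)
Looking for: red (R_) and tall (T_)
P(red) = 2/4, P(tall) = 2/4
P(both) = 2/4 × 2/4 = 4/16 = 1/4
Expected count = 1/4 × 1536 = 384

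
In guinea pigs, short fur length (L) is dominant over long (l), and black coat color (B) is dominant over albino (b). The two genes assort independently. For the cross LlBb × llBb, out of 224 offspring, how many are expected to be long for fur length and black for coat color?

Dihybrid cross LlBb × llBb — consider each gene separately:
fur length: Ll × ll → 2 Ll, 2 ll → 2 L_ : 2 ll (out of 4)
coat color: Bb × Bb → 1 BB, 2 Bb, 1 bb → 3 B_ : 1 bb (out of 4)
Looking for: long (ll) and black (B_)
P(long) = 2/4, P(black) = 3/4
P(both) = 2/4 × 3/4 = 6/16 = 3/8
Expected count = 3/8 × 224 = 84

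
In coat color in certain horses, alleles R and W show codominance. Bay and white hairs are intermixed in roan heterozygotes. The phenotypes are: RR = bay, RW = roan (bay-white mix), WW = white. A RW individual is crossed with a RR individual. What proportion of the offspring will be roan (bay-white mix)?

Punnett square for RW × RR:
Offspring genotypes: 2 RR, 2 RW
Phenotype counts: 2 bay, 2 roan (bay-white mix)
roan (bay-white mix): 2 out of 4
Probability: 2/4 = 1/2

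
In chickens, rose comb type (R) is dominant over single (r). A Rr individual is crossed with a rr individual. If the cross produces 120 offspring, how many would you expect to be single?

Punnett square for Rr × rr:
Offspring genotypes: 2 Rr, 2 rr
rose: 2, single: 2
single: 2 out of 4 → fraction 1/2
Expected count = 1/2 × 120 = 60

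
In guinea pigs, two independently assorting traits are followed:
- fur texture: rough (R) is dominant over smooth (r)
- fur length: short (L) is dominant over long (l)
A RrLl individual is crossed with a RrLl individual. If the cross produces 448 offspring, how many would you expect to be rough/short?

Dihybrid cross RrLl × RrLl — consider each gene separately:
fur texture: Rr × Rr → 1 RR, 2 Rr, 1 rr → 3 R_ : 1 rr (out of 4)
fur length: Ll × Ll → 1 LL, 2 Ll, 1 ll → 3 L_ : 1 ll (out of 4)
Combine (counts out of 4 × 4 = 16): rough/short (R_L_) = 3×3 = 9; rough/long (R_ll) = 3×1 = 3; smooth/short (rrL_) = 1×3 = 3; smooth/long (rrll) = 1×1 = 1
Phenotype counts (out of 16): 9 rough/short, 3 rough/long, 3 smooth/short, 1 smooth/long
rough/short: 9 out of 16 → fraction 9/16
Expected count = 9/16 × 448 = 252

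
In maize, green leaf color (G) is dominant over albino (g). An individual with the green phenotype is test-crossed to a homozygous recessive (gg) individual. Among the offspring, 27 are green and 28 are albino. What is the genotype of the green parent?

Test cross: ? × gg
Offspring: 27 green, 28 albino — approximately 1:1.
A 1:1 ratio in a test cross indicates the unknown parent is heterozygous (Gg).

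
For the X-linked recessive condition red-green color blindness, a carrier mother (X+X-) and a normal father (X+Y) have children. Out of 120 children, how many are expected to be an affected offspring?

Cross: X+X- × X+Y
Offspring: 1 X+X+, 1 X+Y, 1 X+X-, 1 X-Y
Probability of an affected offspring: 1/4
Expected count = 1/4 × 120 = 30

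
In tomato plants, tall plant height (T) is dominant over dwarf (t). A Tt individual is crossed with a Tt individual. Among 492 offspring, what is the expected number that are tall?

Punnett square for Tt × Tt:
Offspring genotypes: 1 TT, 2 Tt, 1 tt
tall: 3, dwarf: 1
tall: 3 out of 4 → fraction 3/4
Expected count = 3/4 × 492 = 369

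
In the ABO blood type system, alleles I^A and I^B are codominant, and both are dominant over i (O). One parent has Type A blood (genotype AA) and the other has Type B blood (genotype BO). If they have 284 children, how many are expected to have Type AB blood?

Cross: AA × BO
Possible offspring genotypes: 2 AB, 2 AO
Blood type counts: 2 Type AB, 2 Type A
Probability of Type AB: 2/4 = 1/2
Expected count = 1/2 × 284 = 142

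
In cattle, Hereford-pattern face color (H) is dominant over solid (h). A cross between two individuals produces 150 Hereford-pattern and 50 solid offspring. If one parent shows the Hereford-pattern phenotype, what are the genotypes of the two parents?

Observed offspring: 150 Hereford-pattern, 50 solid
The observed ratio simplifies to 3:1. Solid (hh) offspring appear, so each parent must contribute one h allele. The parent stated to show Hereford-pattern carries H, so it is Hh. The other parent is then either Hh or hh: Hh × hh would give a 1:1 split, whereas Hh × Hh gives 3:1 — matching the data. So both parents are heterozygous (Hh × Hh).
Parent genotypes: Hh × Hh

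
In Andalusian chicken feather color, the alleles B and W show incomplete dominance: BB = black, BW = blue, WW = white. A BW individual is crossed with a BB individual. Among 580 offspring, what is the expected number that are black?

Punnett square for BW × BB:
Offspring genotypes: 2 BB, 2 BW
Phenotype counts: 2 black, 2 blue
black: 2 out of 4 → fraction 1/2
Expected count = 1/2 × 580 = 290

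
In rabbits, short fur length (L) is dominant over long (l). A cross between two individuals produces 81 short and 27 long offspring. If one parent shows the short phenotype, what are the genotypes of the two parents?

Observed offspring: 81 short, 27 long
The observed ratio simplifies to 3:1. Long (ll) offspring appear, so each parent must contribute one l allele. The parent stated to show short carries L, so it is Ll. The other parent is then either Ll or ll: Ll × ll would give a 1:1 split, whereas Ll × Ll gives 3:1 — matching the data. So both parents are heterozygous (Ll × Ll).
Parent genotypes: Ll × Ll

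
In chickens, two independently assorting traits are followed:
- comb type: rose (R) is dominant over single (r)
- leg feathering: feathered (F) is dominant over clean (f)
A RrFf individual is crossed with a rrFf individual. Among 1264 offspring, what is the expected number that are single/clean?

Dihybrid cross RrFf × rrFf — consider each gene separately:
comb type: Rr × rr → 2 Rr, 2 rr → 2 R_ : 2 rr (out of 4)
leg feathering: Ff × Ff → 1 FF, 2 Ff, 1 ff → 3 F_ : 1 ff (out of 4)
Combine (counts out of 4 × 4 = 16): rose/feathered (R_F_) = 2×3 = 6; rose/clean (R_ff) = 2×1 = 2; single/feathered (rrF_) = 2×3 = 6; single/clean (rrff) = 2×1 = 2
Phenotype counts (out of 16): 6 rose/feathered, 2 rose/clean, 6 single/feathered, 2 single/clean
single/clean: 2 out of 16 → fraction 1/8
Expected count = 1/8 × 1264 = 158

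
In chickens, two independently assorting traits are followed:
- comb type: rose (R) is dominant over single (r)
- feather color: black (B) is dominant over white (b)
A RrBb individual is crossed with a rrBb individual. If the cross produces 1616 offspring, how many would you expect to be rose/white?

Dihybrid cross RrBb × rrBb — consider each gene separately:
comb type: Rr × rr → 2 Rr, 2 rr → 2 R_ : 2 rr (out of 4)
feather color: Bb × Bb → 1 BB, 2 Bb, 1 bb → 3 B_ : 1 bb (out of 4)
Combine (counts out of 4 × 4 = 16): rose/black (R_B_) = 2×3 = 6; rose/white (R_bb) = 2×1 = 2; single/black (rrB_) = 2×3 = 6; single/white (rrbb) = 2×1 = 2
Phenotype counts (out of 16): 6 rose/black, 2 rose/white, 6 single/black, 2 single/white
rose/white: 2 out of 16 → fraction 1/8
Expected count = 1/8 × 1616 = 202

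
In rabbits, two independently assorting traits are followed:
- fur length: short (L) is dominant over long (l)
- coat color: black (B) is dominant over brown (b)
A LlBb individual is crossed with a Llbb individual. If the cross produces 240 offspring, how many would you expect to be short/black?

Dihybrid cross LlBb × Llbb — consider each gene separately:
fur length: Ll × Ll → 1 LL, 2 Ll, 1 ll → 3 L_ : 1 ll (out of 4)
coat color: Bb × bb → 2 Bb, 2 bb → 2 B_ : 2 bb (out of 4)
Combine (counts out of 4 × 4 = 16): short/black (L_B_) = 3×2 = 6; short/brown (L_bb) = 3×2 = 6; long/black (llB_) = 1×2 = 2; long/brown (llbb) = 1×2 = 2
Phenotype counts (out of 16): 6 short/black, 6 short/brown, 2 long/black, 2 long/brown
short/black: 6 out of 16 → fraction 3/8
Expected count = 3/8 × 240 = 90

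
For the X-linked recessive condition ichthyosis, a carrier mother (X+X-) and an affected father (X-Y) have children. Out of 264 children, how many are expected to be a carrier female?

Cross: X+X- × X-Y
Offspring: 1 X+X-, 1 X+Y, 1 X-X-, 1 X-Y
Probability of a carrier female: 1/4
Expected count = 1/4 × 264 = 66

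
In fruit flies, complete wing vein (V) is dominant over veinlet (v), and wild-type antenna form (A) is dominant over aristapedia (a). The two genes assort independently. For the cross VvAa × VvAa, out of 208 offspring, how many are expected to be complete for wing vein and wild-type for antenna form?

Dihybrid cross VvAa × VvAa — consider each gene separately:
wing vein: Vv × Vv → 1 VV, 2 Vv, 1 vv → 3 V_ : 1 vv (out of 4)
antenna form: Aa × Aa → 1 AA, 2 Aa, 1 aa → 3 A_ : 1 aa (out of 4)
Looking for: complete (V_) and wild-type (A_)
P(complete) = 3/4, P(wild-type) = 3/4
P(both) = 3/4 × 3/4 = 9/16
Expected count = 9/16 × 208 = 117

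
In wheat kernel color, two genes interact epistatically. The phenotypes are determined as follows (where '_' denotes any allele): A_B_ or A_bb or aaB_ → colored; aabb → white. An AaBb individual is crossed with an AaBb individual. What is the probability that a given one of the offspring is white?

Cross: AaBb × AaBb — consider each gene separately:
A gene: Aa × Aa → 1 AA, 2 Aa, 1 aa → 3 A_ : 1 aa (out of 4)
B gene: Bb × Bb → 1 BB, 2 Bb, 1 bb → 3 B_ : 1 bb (out of 4)
Genotype classes (out of 4 × 4 = 16): A_B_ = 3×3 = 9; A_bb = 3×1 = 3; aaB_ = 1×3 = 3; aabb = 1×1 = 1
Apply the phenotype rules: A_B_ (9) + A_bb (3) + aaB_ (3) → colored; aabb (1) → white
Phenotype counts (out of 16): 15 colored, 1 white
white: 1 out of 16
Probability: 1/16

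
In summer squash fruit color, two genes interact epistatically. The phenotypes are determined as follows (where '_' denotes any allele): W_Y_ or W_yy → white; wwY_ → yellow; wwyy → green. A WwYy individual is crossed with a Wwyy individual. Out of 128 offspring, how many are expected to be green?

Cross: WwYy × Wwyy — consider each gene separately:
W gene: Ww × Ww → 1 WW, 2 Ww, 1 ww → 3 W_ : 1 ww (out of 4)
Y gene: Yy × yy → 2 Yy, 2 yy → 2 Y_ : 2 yy (out of 4)
Genotype classes (out of 4 × 4 = 16): W_Y_ = 3×2 = 6; W_yy = 3×2 = 6; wwY_ = 1×2 = 2; wwyy = 1×2 = 2
Apply the phenotype rules: W_Y_ (6) + W_yy (6) → white; wwY_ (2) → yellow; wwyy (2) → green
Phenotype counts (out of 16): 12 white, 2 yellow, 2 green
green: 2 out of 16 → fraction 1/8
Expected count = 1/8 × 128 = 16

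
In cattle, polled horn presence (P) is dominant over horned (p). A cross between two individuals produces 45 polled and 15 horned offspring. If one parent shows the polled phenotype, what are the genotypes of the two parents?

Observed offspring: 45 polled, 15 horned
The observed ratio simplifies to 3:1. Horned (pp) offspring appear, so each parent must contribute one p allele. The parent stated to show polled carries P, so it is Pp. The other parent is then either Pp or pp: Pp × pp would give a 1:1 split, whereas Pp × Pp gives 3:1 — matching the data. So both parents are heterozygous (Pp × Pp).
Parent genotypes: Pp × Pp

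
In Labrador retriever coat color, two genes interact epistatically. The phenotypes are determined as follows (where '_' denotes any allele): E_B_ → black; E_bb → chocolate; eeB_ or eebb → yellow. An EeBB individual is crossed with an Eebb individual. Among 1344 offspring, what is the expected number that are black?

Cross: EeBB × Eebb — consider each gene separately:
E gene: Ee × Ee → 1 EE, 2 Ee, 1 ee → 3 E_ : 1 ee (out of 4)
B gene: BB × bb → 4 Bb → 4 B_ (out of 4)
Genotype classes (out of 4 × 4 = 16): E_B_ = 3×4 = 12; eeB_ = 1×4 = 4
Apply the phenotype rules: E_B_ (12) → black; eeB_ (4) → yellow
Phenotype counts (out of 16): 12 black, 4 yellow
black: 12 out of 16 → fraction 3/4
Expected count = 3/4 × 1344 = 1008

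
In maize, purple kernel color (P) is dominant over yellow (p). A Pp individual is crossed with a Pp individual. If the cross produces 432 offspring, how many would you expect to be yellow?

Punnett square for Pp × Pp:
Offspring genotypes: 1 PP, 2 Pp, 1 pp
purple: 3, yellow: 1
yellow: 1 out of 4 → fraction 1/4
Expected count = 1/4 × 432 = 108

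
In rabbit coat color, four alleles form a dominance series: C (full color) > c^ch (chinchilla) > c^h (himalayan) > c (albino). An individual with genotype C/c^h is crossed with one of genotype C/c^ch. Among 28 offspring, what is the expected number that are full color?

Cross: C/c^h × C/c^ch
Allele dominance: C > c^ch > c^h > c
Offspring genotypes: 1 C/C, 1 C/c^ch, 1 C/c^h, 1 c^ch/c^h
Phenotype counts: 3 full color, 1 chinchilla
full color: 3 out of 4 → fraction 3/4
Expected count = 3/4 × 28 = 21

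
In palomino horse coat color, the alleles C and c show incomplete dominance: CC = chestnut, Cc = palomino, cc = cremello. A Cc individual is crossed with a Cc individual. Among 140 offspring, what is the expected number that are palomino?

Punnett square for Cc × Cc:
Offspring genotypes: 1 CC, 2 Cc, 1 cc
Phenotype counts: 1 chestnut, 2 palomino, 1 cremello
palomino: 2 out of 4 → fraction 1/2
Expected count = 1/2 × 140 = 70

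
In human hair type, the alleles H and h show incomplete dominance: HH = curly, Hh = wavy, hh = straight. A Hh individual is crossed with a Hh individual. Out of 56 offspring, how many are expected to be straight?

Punnett square for Hh × Hh:
Offspring genotypes: 1 HH, 2 Hh, 1 hh
Phenotype counts: 1 curly, 2 wavy, 1 straight
straight: 1 out of 4 → fraction 1/4
Expected count = 1/4 × 56 = 14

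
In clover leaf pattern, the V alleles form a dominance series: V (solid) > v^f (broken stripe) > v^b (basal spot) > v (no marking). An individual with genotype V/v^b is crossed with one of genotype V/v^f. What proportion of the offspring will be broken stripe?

Cross: V/v^b × V/v^f
Allele dominance: V > v^f > v^b > v
Offspring genotypes: 1 V/V, 1 V/v^f, 1 V/v^b, 1 v^f/v^b
Phenotype counts: 3 solid, 1 broken stripe
broken stripe: 1 out of 4
Probability: 1/4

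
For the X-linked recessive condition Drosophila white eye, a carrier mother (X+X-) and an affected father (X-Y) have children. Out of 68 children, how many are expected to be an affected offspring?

Cross: X+X- × X-Y
Offspring: 1 X+X-, 1 X+Y, 1 X-X-, 1 X-Y
Probability of an affected offspring: 2/4 = 1/2
Expected count = 1/2 × 68 = 34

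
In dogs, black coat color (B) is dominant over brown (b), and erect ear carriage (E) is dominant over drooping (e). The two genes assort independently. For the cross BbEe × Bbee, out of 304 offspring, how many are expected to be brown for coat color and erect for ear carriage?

Dihybrid cross BbEe × Bbee — consider each gene separately:
coat color: Bb × Bb → 1 BB, 2 Bb, 1 bb → 3 B_ : 1 bb (out of 4)
ear carriage: Ee × ee → 2 Ee, 2 ee → 2 E_ : 2 ee (out of 4)
Looking for: brown (bb) and erect (E_)
P(brown) = 1/4, P(erect) = 2/4
P(both) = 1/4 × 2/4 = 2/16 = 1/8
Expected count = 1/8 × 304 = 38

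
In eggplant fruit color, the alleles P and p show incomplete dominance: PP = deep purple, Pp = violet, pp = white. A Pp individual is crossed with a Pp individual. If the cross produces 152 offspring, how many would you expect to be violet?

Punnett square for Pp × Pp:
Offspring genotypes: 1 PP, 2 Pp, 1 pp
Phenotype counts: 1 deep purple, 2 violet, 1 white
violet: 2 out of 4 → fraction 1/2
Expected count = 1/2 × 152 = 76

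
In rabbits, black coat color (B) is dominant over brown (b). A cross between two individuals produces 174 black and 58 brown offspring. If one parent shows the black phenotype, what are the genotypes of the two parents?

Observed offspring: 174 black, 58 brown
The observed ratio simplifies to 3:1. Brown (bb) offspring appear, so each parent must contribute one b allele. The parent stated to show black carries B, so it is Bb. The other parent is then either Bb or bb: Bb × bb would give a 1:1 split, whereas Bb × Bb gives 3:1 — matching the data. So both parents are heterozygous (Bb × Bb).
Parent genotypes: Bb × Bb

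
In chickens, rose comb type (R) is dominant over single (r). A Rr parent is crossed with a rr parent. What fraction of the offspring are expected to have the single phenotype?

Punnett square for Rr × rr:
Offspring genotypes: 2 Rr, 2 rr
Total offspring: 4
Count with target: 2
Probability: 2/4 = 1/2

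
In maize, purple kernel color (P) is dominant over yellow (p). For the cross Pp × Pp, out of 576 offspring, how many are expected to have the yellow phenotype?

Punnett square for Pp × Pp:
Offspring genotypes: 1 PP, 2 Pp, 1 pp
Total offspring: 4
Count with target: 1
Probability: 1/4
Expected count = 1/4 × 576 = 144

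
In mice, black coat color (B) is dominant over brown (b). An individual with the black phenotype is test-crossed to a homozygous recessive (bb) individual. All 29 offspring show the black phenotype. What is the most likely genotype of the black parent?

Test cross: ? × bb
All offspring are black.
If the unknown parent were heterozygous (Bb), about half of 29 offspring would be brown; none are. The unknown parent is most likely homozygous dominant (BB).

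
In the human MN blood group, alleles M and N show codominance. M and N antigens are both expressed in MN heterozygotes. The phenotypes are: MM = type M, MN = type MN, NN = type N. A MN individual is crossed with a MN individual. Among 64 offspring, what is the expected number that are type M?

Punnett square for MN × MN:
Offspring genotypes: 1 MM, 2 MN, 1 NN
Phenotype counts: 1 type M, 2 type MN, 1 type N
type M: 1 out of 4 → fraction 1/4
Expected count = 1/4 × 64 = 16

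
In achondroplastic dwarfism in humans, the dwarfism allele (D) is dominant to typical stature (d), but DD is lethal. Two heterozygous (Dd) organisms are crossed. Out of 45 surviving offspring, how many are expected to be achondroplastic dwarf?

Cross: Dd × Dd
Punnett square offspring (before lethality): 1 DD, 2 Dd, 1 dd
The DD genotype is lethal (embryos die); surviving offspring: 2 Dd, 1 dd
achondroplastic dwarf: 2 out of 3 → fraction 2/3
Expected count = 2/3 × 45 = 30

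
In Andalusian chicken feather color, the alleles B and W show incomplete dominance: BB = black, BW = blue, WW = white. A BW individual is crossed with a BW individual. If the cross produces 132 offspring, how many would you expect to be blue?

Punnett square for BW × BW:
Offspring genotypes: 1 BB, 2 BW, 1 WW
Phenotype counts: 1 black, 2 blue, 1 white
blue: 2 out of 4 → fraction 1/2
Expected count = 1/2 × 132 = 66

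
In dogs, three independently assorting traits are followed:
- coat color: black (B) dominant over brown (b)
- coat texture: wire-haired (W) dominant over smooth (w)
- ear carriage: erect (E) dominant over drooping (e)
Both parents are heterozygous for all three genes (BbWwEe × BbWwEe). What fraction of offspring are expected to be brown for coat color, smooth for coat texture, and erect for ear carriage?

Trihybrid cross: BbWwEe × BbWwEe
Each trait segregates independently with a 3:1 phenotypic ratio, so each gene contributes 3/4 (dominant) or 1/4 (recessive).
Target: brown (coat color), smooth (coat texture), erect (ear carriage)
Probability = product of independent per-trait probabilities
= 1/4 × 1/4 × 3/4 = 3/64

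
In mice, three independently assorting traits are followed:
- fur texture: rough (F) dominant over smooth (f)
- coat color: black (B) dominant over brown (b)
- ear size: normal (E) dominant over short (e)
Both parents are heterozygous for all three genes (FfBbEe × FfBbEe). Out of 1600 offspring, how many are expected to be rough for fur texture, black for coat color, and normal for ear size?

Trihybrid cross: FfBbEe × FfBbEe
Each trait segregates independently with a 3:1 phenotypic ratio, so each gene contributes 3/4 (dominant) or 1/4 (recessive).
Target: rough (fur texture), black (coat color), normal (ear size)
Probability = product of independent per-trait probabilities
= 3/4 × 3/4 × 3/4 = 27/64
Expected count = 27/64 × 1600 = 675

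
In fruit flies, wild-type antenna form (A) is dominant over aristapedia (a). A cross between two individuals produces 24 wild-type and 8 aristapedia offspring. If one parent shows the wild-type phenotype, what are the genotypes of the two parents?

Observed offspring: 24 wild-type, 8 aristapedia
The observed ratio simplifies to 3:1. Aristapedia (aa) offspring appear, so each parent must contribute one a allele. The parent stated to show wild-type carries A, so it is Aa. The other parent is then either Aa or aa: Aa × aa would give a 1:1 split, whereas Aa × Aa gives 3:1 — matching the data. So both parents are heterozygous (Aa × Aa).
Parent genotypes: Aa × Aa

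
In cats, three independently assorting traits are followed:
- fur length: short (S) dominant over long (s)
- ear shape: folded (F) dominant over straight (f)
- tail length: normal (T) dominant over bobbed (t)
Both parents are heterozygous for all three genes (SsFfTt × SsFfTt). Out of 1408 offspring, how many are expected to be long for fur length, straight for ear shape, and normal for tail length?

Trihybrid cross: SsFfTt × SsFfTt
Each trait segregates independently with a 3:1 phenotypic ratio, so each gene contributes 3/4 (dominant) or 1/4 (recessive).
Target: long (fur length), straight (ear shape), normal (tail length)
Probability = product of independent per-trait probabilities
= 1/4 × 1/4 × 3/4 = 3/64
Expected count = 3/64 × 1408 = 66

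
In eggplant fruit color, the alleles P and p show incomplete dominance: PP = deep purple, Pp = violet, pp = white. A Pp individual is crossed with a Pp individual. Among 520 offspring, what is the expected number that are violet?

Punnett square for Pp × Pp:
Offspring genotypes: 1 PP, 2 Pp, 1 pp
Phenotype counts: 1 deep purple, 2 violet, 1 white
violet: 2 out of 4 → fraction 1/2
Expected count = 1/2 × 520 = 260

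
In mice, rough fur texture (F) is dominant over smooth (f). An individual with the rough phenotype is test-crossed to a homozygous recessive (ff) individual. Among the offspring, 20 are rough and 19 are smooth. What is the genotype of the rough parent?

Test cross: ? × ff
Offspring: 20 rough, 19 smooth — approximately 1:1.
A 1:1 ratio in a test cross indicates the unknown parent is heterozygous (Ff).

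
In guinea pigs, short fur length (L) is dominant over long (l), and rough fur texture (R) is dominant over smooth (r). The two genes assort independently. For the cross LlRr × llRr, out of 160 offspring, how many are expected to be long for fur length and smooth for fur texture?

Dihybrid cross LlRr × llRr — consider each gene separately:
fur length: Ll × ll → 2 Ll, 2 ll → 2 L_ : 2 ll (out of 4)
fur texture: Rr × Rr → 1 RR, 2 Rr, 1 rr → 3 R_ : 1 rr (out of 4)
Looking for: long (ll) and smooth (rr)
P(long) = 2/4, P(smooth) = 1/4
P(both) = 2/4 × 1/4 = 2/16 = 1/8
Expected count = 1/8 × 160 = 20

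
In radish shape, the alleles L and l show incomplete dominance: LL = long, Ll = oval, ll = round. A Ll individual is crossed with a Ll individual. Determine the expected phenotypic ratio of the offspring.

Punnett square for Ll × Ll:
Offspring genotypes: 1 LL, 2 Ll, 1 ll
Phenotype counts: 1 long, 2 oval, 1 round
Ratio: 1 long : 2 oval : 1 round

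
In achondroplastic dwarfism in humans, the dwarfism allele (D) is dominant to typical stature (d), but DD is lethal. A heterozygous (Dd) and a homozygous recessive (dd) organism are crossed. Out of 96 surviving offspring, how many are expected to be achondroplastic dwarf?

Cross: Dd × dd
Punnett square offspring (before lethality): 2 Dd, 2 dd
No DD offspring are produced in this cross.
achondroplastic dwarf: 2 out of 4 → fraction 1/2
Expected count = 1/2 × 96 = 48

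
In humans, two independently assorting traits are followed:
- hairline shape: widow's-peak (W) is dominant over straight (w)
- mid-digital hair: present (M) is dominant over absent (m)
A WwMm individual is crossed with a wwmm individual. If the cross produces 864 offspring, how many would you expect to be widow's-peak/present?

Dihybrid cross WwMm × wwmm — consider each gene separately:
hairline shape: Ww × ww → 2 Ww, 2 ww → 2 W_ : 2 ww (out of 4)
mid-digital hair: Mm × mm → 2 Mm, 2 mm → 2 M_ : 2 mm (out of 4)
Combine (counts out of 4 × 4 = 16): widow's-peak/present (W_M_) = 2×2 = 4; widow's-peak/absent (W_mm) = 2×2 = 4; straight/present (wwM_) = 2×2 = 4; straight/absent (wwmm) = 2×2 = 4
Phenotype counts (out of 16): 4 widow's-peak/present, 4 widow's-peak/absent, 4 straight/present, 4 straight/absent
widow's-peak/present: 4 out of 16 → fraction 1/4
Expected count = 1/4 × 864 = 216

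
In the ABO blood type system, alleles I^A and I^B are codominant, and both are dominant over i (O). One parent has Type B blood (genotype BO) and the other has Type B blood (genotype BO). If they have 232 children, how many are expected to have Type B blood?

Cross: BO × BO
Possible offspring genotypes: 1 BB, 2 BO, 1 OO
Blood type counts: 3 Type B, 1 Type O
Probability of Type B: 3/4
Expected count = 3/4 × 232 = 174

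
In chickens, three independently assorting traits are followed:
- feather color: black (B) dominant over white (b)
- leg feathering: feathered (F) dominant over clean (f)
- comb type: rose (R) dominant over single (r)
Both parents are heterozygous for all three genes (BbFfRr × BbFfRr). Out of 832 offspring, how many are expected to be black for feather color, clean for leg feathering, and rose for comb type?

Trihybrid cross: BbFfRr × BbFfRr
Each trait segregates independently with a 3:1 phenotypic ratio, so each gene contributes 3/4 (dominant) or 1/4 (recessive).
Target: black (feather color), clean (leg feathering), rose (comb type)
Probability = product of independent per-trait probabilities
= 3/4 × 1/4 × 3/4 = 9/64
Expected count = 9/64 × 832 = 117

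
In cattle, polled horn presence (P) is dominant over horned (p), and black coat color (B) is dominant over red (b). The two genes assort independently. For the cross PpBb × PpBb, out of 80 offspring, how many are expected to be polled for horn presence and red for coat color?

Dihybrid cross PpBb × PpBb — consider each gene separately:
horn presence: Pp × Pp → 1 PP, 2 Pp, 1 pp → 3 P_ : 1 pp (out of 4)
coat color: Bb × Bb → 1 BB, 2 Bb, 1 bb → 3 B_ : 1 bb (out of 4)
Looking for: polled (P_) and red (bb)
P(polled) = 3/4, P(red) = 1/4
P(both) = 3/4 × 1/4 = 3/16
Expected count = 3/16 × 80 = 15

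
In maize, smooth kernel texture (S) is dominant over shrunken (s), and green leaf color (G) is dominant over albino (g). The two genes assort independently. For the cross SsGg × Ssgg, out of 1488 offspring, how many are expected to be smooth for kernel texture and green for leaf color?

Dihybrid cross SsGg × Ssgg — consider each gene separately:
kernel texture: Ss × Ss → 1 SS, 2 Ss, 1 ss → 3 S_ : 1 ss (out of 4)
leaf color: Gg × gg → 2 Gg, 2 gg → 2 G_ : 2 gg (out of 4)
Looking for: smooth (S_) and green (G_)
P(smooth) = 3/4, P(green) = 2/4
P(both) = 3/4 × 2/4 = 6/16 = 3/8
Expected count = 3/8 × 1488 = 558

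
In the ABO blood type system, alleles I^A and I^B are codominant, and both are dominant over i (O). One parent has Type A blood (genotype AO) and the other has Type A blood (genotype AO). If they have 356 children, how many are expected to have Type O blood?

Cross: AO × AO
Possible offspring genotypes: 1 AA, 2 AO, 1 OO
Blood type counts: 3 Type A, 1 Type O
Probability of Type O: 1/4
Expected count = 1/4 × 356 = 89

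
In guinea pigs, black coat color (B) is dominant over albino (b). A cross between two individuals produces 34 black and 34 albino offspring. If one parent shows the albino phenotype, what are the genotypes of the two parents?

Observed offspring: 34 black, 34 albino
The observed ratio simplifies to 1:1. One parent shows albino, so its genotype must be bb. A 1:1 offspring split requires the other parent to be heterozygous (Bb).
Parent genotypes: bb × Bb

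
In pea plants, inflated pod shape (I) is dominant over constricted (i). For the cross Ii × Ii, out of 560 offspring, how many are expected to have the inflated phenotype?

Punnett square for Ii × Ii:
Offspring genotypes: 1 II, 2 Ii, 1 ii
Total offspring: 4
Count with target: 3
Probability: 3/4
Expected count = 3/4 × 560 = 420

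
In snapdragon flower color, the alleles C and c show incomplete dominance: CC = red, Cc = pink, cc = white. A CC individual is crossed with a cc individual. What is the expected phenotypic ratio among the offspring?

Punnett square for CC × cc:
Offspring genotypes: 4 Cc
Phenotype counts: 4 pink
Ratio: all pink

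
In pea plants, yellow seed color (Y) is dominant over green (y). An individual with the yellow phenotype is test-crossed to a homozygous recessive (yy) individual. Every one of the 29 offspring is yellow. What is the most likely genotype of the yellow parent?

Test cross: ? × yy
All offspring are yellow.
If the unknown parent were heterozygous (Yy), about half of 29 offspring would be green; none are. The unknown parent is most likely homozygous dominant (YY).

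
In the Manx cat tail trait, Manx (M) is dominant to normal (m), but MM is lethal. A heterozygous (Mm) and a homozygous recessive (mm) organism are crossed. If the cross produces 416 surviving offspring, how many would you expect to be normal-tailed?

Cross: Mm × mm
Punnett square offspring (before lethality): 2 Mm, 2 mm
No MM offspring are produced in this cross.
normal-tailed: 2 out of 4 → fraction 1/2
Expected count = 1/2 × 416 = 208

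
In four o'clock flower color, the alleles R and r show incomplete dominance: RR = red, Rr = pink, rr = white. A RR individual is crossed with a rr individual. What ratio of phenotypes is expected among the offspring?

Punnett square for RR × rr:
Offspring genotypes: 4 Rr
Phenotype counts: 4 pink
Ratio: all pink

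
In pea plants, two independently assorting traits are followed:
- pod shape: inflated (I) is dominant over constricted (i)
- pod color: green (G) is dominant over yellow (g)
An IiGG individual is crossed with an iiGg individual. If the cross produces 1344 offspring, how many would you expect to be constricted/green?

Dihybrid cross IiGG × iiGg — consider each gene separately:
pod shape: Ii × ii → 2 Ii, 2 ii → 2 I_ : 2 ii (out of 4)
pod color: GG × Gg → 2 GG, 2 Gg → 4 G_ (out of 4)
Combine (counts out of 4 × 4 = 16): inflated/green (I_G_) = 2×4 = 8; constricted/green (iiG_) = 2×4 = 8
Phenotype counts (out of 16): 8 inflated/green, 8 constricted/green
constricted/green: 8 out of 16 → fraction 1/2
Expected count = 1/2 × 1344 = 672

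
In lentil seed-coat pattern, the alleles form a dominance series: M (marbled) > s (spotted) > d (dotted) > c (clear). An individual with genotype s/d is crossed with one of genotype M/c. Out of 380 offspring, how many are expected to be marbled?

Cross: s/d × M/c
Allele dominance: M > s > d > c
Offspring genotypes: 1 M/s, 1 s/c, 1 M/d, 1 d/c
Phenotype counts: 2 marbled, 1 spotted, 1 dotted
marbled: 2 out of 4 → fraction 1/2
Expected count = 1/2 × 380 = 190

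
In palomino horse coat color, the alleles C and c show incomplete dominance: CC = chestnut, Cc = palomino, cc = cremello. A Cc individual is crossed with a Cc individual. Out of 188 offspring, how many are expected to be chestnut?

Punnett square for Cc × Cc:
Offspring genotypes: 1 CC, 2 Cc, 1 cc
Phenotype counts: 1 chestnut, 2 palomino, 1 cremello
chestnut: 1 out of 4 → fraction 1/4
Expected count = 1/4 × 188 = 47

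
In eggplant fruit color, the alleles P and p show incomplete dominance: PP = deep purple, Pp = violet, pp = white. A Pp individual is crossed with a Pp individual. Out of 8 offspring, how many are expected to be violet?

Punnett square for Pp × Pp:
Offspring genotypes: 1 PP, 2 Pp, 1 pp
Phenotype counts: 1 deep purple, 2 violet, 1 white
violet: 2 out of 4 → fraction 1/2
Expected count = 1/2 × 8 = 4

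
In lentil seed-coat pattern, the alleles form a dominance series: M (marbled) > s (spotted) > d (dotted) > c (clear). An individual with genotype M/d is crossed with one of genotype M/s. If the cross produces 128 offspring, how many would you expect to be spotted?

Cross: M/d × M/s
Allele dominance: M > s > d > c
Offspring genotypes: 1 M/M, 1 M/s, 1 M/d, 1 s/d
Phenotype counts: 3 marbled, 1 spotted
spotted: 1 out of 4 → fraction 1/4
Expected count = 1/4 × 128 = 32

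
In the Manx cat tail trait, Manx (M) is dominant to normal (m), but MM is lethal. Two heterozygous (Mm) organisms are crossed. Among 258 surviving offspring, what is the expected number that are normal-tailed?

Cross: Mm × Mm
Punnett square offspring (before lethality): 1 MM, 2 Mm, 1 mm
The MM genotype is lethal (embryos die); surviving offspring: 2 Mm, 1 mm
normal-tailed: 1 out of 3 → fraction 1/3
Expected count = 1/3 × 258 = 86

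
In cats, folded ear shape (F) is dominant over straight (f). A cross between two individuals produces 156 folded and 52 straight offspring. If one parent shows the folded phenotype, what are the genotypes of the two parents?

Observed offspring: 156 folded, 52 straight
The observed ratio simplifies to 3:1. Straight (ff) offspring appear, so each parent must contribute one f allele. The parent stated to show folded carries F, so it is Ff. The other parent is then either Ff or ff: Ff × ff would give a 1:1 split, whereas Ff × Ff gives 3:1 — matching the data. So both parents are heterozygous (Ff × Ff).
Parent genotypes: Ff × Ff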